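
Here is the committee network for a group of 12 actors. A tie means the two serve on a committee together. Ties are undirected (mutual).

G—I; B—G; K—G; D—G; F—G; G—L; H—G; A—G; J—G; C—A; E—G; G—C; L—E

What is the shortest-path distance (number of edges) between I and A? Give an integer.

One shortest route is I – G – A, which uses 2 edges, and I and A are not directly tied, so nothing shorter exists. So d(I,A) = 2.

2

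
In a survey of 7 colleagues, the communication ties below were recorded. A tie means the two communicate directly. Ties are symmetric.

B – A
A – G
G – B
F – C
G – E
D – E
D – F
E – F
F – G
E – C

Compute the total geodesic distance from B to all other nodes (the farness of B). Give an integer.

Distances from B: A:1, C:3, D:3, E:2, F:2, G:1.
Sum = 1 + 3 + 3 + 2 + 2 + 1 = 12.

12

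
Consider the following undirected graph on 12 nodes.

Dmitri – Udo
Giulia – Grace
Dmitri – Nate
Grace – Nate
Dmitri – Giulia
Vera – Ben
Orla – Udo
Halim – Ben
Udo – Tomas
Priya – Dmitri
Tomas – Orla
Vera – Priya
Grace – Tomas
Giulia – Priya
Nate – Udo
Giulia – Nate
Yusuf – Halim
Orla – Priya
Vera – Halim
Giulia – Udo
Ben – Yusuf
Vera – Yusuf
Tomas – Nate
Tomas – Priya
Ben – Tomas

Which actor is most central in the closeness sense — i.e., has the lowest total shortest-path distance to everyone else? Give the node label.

Tomas

Farness (sum of distances to all others) for each node — Ben:20, Dmitri:21, Giulia:20, Grace:22, Halim:25, Nate:20, Orla:21, Priya:17, Tomas:16, Udo:20, Vera:21, Yusuf:25.
The smallest farness is 16, for Tomas, so Tomas has the highest closeness.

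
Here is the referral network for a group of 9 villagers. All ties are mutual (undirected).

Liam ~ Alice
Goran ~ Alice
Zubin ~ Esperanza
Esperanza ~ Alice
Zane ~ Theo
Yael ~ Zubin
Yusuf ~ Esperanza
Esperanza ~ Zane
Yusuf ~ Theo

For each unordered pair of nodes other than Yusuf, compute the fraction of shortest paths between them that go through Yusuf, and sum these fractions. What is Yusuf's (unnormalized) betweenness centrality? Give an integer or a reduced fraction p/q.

3

Pairs whose geodesics pass through Yusuf — Liam–Theo: 1/2; Goran–Theo: 1/2; Esperanza–Theo: 1/2; Zubin–Theo: 1/2; Theo–Alice: 1/2; Theo–Yael: 1/2.
All other pairs contribute 0.
Summing the contributions gives betweenness(Yusuf) = 3.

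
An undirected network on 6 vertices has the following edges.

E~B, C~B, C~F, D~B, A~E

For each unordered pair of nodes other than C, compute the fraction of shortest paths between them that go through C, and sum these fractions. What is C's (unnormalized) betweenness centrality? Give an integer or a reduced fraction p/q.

4

Pairs whose geodesics pass through C — D–F: 1; F–B: 1; F–A: 1; F–E: 1.
All other pairs contribute 0.
Summing the contributions gives betweenness(C) = 4.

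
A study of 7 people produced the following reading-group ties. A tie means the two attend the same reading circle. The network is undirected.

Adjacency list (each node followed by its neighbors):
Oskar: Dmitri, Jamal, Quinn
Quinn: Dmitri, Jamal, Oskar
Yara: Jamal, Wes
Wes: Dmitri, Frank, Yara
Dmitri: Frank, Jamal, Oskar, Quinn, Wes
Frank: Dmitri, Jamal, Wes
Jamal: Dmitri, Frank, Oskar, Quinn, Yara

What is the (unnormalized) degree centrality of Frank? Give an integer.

3

Frank is directly tied to Dmitri, Jamal, and Wes. That is 3 neighbors, so the degree of Frank is 3.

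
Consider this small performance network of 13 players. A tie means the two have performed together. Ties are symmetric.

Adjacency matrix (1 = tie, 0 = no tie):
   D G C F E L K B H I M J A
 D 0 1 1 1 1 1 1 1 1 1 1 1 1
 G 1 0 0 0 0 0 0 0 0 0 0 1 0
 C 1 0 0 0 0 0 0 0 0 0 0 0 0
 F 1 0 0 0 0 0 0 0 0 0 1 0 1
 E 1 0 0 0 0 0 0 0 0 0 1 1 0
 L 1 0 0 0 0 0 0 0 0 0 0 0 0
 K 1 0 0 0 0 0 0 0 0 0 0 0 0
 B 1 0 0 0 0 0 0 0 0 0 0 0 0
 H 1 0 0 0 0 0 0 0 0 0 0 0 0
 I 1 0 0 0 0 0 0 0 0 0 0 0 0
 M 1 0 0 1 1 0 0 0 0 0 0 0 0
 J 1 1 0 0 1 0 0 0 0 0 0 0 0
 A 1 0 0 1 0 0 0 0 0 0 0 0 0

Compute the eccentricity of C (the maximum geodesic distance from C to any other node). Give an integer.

2

Distances from C: A:2, B:2, D:1, E:2, F:2, G:2, H:2, I:2, J:2, K:2, L:2, M:2.
The largest is 2 (to G, F, E, L, K, B, H, I, M, J, and A), so the eccentricity of C is 2.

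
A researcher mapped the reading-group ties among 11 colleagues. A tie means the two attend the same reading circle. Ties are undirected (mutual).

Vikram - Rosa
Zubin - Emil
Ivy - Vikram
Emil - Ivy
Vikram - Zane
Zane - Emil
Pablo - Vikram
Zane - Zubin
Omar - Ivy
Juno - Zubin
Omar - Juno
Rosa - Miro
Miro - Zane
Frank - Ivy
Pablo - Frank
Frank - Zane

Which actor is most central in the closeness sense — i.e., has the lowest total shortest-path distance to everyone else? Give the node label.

Zane

Farness (sum of distances to all others) for each node — Emil:19, Frank:19, Ivy:17, Juno:25, Miro:23, Omar:23, Pablo:24, Rosa:24, Vikram:17, Zane:16, Zubin:19.
The smallest farness is 16, for Zane, so Zane has the highest closeness.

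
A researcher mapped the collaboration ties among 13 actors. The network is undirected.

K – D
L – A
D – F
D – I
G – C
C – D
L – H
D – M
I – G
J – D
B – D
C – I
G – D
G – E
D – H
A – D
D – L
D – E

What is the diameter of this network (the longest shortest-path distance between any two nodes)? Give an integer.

2

Eccentricity of each node (its greatest distance to any other): A:2, B:2, C:2, D:1, E:2, F:2, G:2, H:2, I:2, J:2, K:2, L:2, M:2.
The maximum eccentricity is 2, realized for instance by the pair H–I via H – D – I. So the diameter is 2.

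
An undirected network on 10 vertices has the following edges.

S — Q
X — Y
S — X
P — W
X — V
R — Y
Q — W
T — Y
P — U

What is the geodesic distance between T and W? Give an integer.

5

One shortest route is T – Y – X – S – Q – W, which uses 5 edges, and at distance 4 from T we only reach {Q}, which does not include W. So d(T,W) = 5.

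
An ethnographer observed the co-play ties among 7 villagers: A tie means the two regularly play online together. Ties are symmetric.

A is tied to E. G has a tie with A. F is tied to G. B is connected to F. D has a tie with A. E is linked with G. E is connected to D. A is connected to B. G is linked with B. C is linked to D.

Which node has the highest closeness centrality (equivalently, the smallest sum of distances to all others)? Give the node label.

A

Farness (sum of distances to all others) for each node — A:8, B:10, C:15, D:10, E:9, F:13, G:9.
The smallest farness is 8, for A, so A has the highest closeness.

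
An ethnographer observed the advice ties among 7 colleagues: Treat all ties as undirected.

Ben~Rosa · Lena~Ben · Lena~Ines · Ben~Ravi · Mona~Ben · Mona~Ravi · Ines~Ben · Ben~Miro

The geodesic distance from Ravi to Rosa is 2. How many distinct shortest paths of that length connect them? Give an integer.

1

The shortest distance is 2, and the only length-2 path is Ravi–Ben–Rosa. So there is exactly 1 shortest path.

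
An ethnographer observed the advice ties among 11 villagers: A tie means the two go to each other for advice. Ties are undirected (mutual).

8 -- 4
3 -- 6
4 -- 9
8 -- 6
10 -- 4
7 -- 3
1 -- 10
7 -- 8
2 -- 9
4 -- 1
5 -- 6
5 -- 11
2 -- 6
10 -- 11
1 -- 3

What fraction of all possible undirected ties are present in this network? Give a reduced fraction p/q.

3/11

There are 15 edges and 11 nodes, so the maximum possible is C(11,2) = 55.
Density = 15/55 = 3/11.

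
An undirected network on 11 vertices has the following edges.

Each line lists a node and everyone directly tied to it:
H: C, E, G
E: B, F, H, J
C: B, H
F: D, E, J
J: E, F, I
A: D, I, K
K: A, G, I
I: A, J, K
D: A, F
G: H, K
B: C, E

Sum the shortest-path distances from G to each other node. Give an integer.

Distances from G: A:2, B:3, C:2, D:3, E:2, F:3, H:1, I:2, J:3, K:1.
Sum = 2 + 3 + 2 + 3 + 2 + 3 + 1 + 2 + 3 + 1 = 22.

22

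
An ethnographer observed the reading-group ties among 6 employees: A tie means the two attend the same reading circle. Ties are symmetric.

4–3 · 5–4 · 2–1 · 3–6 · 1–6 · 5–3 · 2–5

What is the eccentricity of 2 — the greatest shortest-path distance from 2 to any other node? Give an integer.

Distances from 2: 1:1, 3:2, 4:2, 5:1, 6:2.
The largest is 2 (to 3, 4, and 6), so the eccentricity of 2 is 2.

2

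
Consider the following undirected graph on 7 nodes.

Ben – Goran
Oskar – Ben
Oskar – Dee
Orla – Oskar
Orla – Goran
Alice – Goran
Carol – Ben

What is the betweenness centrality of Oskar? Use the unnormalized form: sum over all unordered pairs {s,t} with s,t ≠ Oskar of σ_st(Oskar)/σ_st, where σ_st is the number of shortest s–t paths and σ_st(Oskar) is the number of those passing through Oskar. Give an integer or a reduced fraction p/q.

Pairs whose geodesics pass through Oskar — Carol–Dee: 1; Carol–Orla: 1/2; Goran–Dee: 2/2; Dee–Orla: 1; Dee–Alice: 2/2; Dee–Ben: 1; Orla–Ben: 1/2.
All other pairs contribute 0.
Summing the contributions gives betweenness(Oskar) = 6.

6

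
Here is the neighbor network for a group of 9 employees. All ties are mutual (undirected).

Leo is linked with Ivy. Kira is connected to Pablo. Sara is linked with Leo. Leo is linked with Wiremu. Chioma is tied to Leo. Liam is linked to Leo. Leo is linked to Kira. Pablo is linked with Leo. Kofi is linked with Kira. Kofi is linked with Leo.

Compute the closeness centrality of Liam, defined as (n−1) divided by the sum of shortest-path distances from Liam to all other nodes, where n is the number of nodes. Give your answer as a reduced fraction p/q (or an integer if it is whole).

Distances from Liam: Chioma:2, Ivy:2, Kira:2, Kofi:2, Leo:1, Pablo:2, Sara:2, Wiremu:2. Sum = 15.
n = 9, so closeness = 8/15.

8/15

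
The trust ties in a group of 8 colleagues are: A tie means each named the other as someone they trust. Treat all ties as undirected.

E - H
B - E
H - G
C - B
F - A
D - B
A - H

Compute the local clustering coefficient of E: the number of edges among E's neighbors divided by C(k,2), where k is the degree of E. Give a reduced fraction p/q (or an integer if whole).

E's neighbors: B and H (k = 2).
Possible neighbor pairs: C(2,2) = 1. Edges among them: none → e = 0.
Clustering(E) = 0/1.

0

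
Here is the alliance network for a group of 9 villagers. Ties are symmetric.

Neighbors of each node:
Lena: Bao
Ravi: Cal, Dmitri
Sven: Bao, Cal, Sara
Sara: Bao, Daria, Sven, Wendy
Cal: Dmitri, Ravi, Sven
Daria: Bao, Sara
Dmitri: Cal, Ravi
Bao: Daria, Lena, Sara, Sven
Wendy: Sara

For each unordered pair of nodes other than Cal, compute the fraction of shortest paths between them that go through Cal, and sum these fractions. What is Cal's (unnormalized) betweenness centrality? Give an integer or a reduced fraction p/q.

12

Pairs whose geodesics pass through Cal — Dmitri–Lena: 1; Dmitri–Sara: 1; Dmitri–Wendy: 1; Dmitri–Sven: 1; Dmitri–Daria: 2/2; Dmitri–Bao: 1; Ravi–Lena: 1; Ravi–Sara: 1; Ravi–Wendy: 1; Ravi–Sven: 1; Ravi–Daria: 2/2; Ravi–Bao: 1.
All other pairs contribute 0.
Summing the contributions gives betweenness(Cal) = 12.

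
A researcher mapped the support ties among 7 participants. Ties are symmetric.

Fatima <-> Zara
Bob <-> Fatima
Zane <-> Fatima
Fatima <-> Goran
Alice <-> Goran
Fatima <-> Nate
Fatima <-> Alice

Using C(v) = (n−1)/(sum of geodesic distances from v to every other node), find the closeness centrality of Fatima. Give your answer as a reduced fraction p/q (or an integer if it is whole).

1

Distances from Fatima: Alice:1, Bob:1, Goran:1, Nate:1, Zane:1, Zara:1. Sum = 6.
n = 7, so closeness = 6/6 = 1.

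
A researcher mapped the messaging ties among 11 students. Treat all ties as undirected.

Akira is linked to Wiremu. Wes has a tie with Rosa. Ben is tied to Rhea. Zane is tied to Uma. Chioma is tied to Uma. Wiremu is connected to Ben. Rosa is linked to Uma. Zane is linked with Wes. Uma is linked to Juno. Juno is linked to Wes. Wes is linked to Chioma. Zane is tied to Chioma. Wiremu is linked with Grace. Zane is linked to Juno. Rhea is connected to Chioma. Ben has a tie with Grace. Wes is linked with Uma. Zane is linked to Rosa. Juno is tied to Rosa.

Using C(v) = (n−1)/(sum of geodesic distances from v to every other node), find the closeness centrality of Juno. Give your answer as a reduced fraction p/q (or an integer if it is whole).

10/29

Distances from Juno: Akira:6, Ben:4, Chioma:2, Grace:5, Rhea:3, Rosa:1, Uma:1, Wes:1, Wiremu:5, Zane:1. Sum = 29.
n = 11, so closeness = 10/29.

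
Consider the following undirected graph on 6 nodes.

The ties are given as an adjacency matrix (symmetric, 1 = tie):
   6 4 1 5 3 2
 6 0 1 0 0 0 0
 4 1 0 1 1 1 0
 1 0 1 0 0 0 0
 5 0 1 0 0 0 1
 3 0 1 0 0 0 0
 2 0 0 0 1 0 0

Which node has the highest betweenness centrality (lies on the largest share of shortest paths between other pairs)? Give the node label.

4

Unnormalized betweenness of each node: 1:0, 2:0, 3:0, 4:9, 5:4, 6:0.
4 has the largest value, 9, making it the main broker — the node through which the most shortest paths run.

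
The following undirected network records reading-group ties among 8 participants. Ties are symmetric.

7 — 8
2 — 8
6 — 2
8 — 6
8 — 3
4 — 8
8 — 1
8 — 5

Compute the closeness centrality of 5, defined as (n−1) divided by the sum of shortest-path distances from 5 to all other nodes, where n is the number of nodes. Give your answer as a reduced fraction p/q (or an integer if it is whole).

Distances from 5: 1:2, 2:2, 3:2, 4:2, 6:2, 7:2, 8:1. Sum = 13.
n = 8, so closeness = 7/13.

7/13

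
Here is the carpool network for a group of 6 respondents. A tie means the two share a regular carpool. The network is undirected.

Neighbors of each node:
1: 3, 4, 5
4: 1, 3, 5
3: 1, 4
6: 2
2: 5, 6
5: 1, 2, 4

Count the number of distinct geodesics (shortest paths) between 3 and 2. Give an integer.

The shortest distance is 3. The length-3 paths are: 3–4–5–2; 3–1–5–2.
That gives 2 distinct shortest paths.

2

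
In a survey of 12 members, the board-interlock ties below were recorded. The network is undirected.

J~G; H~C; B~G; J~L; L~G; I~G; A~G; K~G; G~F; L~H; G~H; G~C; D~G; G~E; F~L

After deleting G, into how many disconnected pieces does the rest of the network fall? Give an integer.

7

Without G, the remaining ties split the others into: {B}; {A}; {C, F, H, J, L}; {I}; {K}; {D}; {E}.
That's 7 separate components.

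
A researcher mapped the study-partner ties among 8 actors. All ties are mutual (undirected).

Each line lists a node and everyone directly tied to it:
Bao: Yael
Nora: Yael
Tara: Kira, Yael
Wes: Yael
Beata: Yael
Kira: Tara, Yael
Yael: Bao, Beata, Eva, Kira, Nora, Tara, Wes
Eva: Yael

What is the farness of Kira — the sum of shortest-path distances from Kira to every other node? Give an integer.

Distances from Kira: Bao:2, Beata:2, Eva:2, Nora:2, Tara:1, Wes:2, Yael:1.
Sum = 2 + 2 + 2 + 2 + 1 + 2 + 1 = 12.

12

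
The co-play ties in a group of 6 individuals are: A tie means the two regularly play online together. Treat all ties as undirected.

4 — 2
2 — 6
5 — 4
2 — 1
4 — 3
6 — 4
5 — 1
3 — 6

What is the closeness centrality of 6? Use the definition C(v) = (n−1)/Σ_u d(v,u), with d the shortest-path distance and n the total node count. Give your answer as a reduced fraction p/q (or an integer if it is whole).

Distances from 6: 1:2, 2:1, 3:1, 4:1, 5:2. Sum = 7.
n = 6, so closeness = 5/7.

5/7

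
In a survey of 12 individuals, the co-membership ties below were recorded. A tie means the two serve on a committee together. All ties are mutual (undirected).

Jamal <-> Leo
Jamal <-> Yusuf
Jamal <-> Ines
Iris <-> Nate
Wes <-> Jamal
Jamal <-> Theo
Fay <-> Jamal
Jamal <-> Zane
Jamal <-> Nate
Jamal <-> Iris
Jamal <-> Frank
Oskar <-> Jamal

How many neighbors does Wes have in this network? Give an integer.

1

Wes is directly tied to Jamal. That is 1 neighbor, so the degree of Wes is 1.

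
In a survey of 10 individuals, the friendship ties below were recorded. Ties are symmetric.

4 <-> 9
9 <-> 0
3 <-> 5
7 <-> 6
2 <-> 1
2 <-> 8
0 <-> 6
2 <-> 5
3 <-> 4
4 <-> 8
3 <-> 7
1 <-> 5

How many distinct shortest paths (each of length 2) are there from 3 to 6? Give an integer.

1

The shortest distance is 2, and the only length-2 path is 3–7–6. So there is exactly 1 shortest path.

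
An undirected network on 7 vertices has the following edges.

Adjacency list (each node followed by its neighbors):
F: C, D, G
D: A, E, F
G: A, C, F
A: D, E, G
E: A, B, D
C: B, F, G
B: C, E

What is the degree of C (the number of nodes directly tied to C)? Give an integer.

3

C is directly tied to B, F, and G. That is 3 neighbors, so the degree of C is 3.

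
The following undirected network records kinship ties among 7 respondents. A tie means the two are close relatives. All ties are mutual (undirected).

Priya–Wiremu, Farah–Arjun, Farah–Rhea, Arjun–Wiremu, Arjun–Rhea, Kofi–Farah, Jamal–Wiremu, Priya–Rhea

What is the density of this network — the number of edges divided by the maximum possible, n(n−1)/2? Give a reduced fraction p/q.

8/21

There are 8 edges and 7 nodes, so the maximum possible is C(7,2) = 21.
Density = 8/21.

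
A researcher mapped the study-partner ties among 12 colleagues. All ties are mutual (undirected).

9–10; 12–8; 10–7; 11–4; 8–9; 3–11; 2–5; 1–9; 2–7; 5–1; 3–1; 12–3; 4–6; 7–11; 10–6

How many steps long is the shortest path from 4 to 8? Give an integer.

One shortest route is 4 – 6 – 10 – 9 – 8, which uses 4 edges, and at distance 3 from 4 we only reach {1, 2, 9, 12}, which does not include 8. So d(4,8) = 4.

4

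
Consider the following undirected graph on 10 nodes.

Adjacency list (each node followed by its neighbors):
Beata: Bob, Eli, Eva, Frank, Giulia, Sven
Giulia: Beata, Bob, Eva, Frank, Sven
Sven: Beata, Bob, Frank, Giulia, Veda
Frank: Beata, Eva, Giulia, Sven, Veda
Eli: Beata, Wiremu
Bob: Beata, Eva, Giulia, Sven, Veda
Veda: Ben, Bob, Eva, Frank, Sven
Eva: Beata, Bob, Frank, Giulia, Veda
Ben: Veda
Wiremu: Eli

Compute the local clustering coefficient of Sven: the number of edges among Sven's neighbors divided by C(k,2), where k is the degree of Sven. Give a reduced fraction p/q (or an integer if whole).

7/10

Sven's neighbors: Beata, Bob, Frank, Giulia, and Veda (k = 5).
Possible neighbor pairs: C(5,2) = 10. Edges among them: Beata–Bob, Beata–Frank, Beata–Giulia, Bob–Giulia, Bob–Veda, Frank–Giulia, Frank–Veda → e = 7.
Clustering(Sven) = 7/10.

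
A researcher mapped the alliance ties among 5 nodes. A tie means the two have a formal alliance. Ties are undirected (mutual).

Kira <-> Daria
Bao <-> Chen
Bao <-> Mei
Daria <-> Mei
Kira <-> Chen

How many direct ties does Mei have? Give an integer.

2

Mei is directly tied to Bao and Daria. That is 2 neighbors, so the degree of Mei is 2.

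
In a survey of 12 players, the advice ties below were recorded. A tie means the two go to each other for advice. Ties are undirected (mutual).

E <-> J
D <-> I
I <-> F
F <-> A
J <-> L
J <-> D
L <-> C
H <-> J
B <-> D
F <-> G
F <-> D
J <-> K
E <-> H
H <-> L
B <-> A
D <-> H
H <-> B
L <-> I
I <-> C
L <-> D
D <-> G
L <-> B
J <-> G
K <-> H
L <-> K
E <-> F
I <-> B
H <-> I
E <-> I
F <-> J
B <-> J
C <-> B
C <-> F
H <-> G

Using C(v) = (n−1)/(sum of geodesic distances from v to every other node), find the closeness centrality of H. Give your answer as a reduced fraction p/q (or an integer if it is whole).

Distances from H: A:2, B:1, C:2, D:1, E:1, F:2, G:1, I:1, J:1, K:1, L:1. Sum = 14.
n = 12, so closeness = 11/14.

11/14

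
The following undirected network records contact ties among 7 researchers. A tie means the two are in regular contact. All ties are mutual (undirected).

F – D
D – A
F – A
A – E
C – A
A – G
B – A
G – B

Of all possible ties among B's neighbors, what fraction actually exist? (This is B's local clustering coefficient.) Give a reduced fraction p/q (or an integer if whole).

1

B's neighbors: A and G (k = 2).
Possible neighbor pairs: C(2,2) = 1. Edges among them: A–G → e = 1.
Clustering(B) = 1/1.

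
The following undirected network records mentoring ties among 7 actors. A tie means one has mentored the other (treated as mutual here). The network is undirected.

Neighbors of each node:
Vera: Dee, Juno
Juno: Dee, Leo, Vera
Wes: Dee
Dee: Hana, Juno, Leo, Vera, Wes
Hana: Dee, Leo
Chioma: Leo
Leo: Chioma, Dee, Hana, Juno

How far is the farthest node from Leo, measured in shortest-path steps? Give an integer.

2

Distances from Leo: Chioma:1, Dee:1, Hana:1, Juno:1, Vera:2, Wes:2.
The largest is 2 (to Vera and Wes), so the eccentricity of Leo is 2.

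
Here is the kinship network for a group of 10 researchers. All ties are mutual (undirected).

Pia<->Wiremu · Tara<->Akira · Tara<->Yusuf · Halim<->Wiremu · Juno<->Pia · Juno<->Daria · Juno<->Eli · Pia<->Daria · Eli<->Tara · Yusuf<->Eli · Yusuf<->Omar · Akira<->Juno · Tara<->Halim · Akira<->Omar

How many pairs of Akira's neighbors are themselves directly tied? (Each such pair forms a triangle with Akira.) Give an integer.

0

Akira's neighbors are Juno, Omar, and Tara, but none of them are tied to each other, so no triangle contains Akira.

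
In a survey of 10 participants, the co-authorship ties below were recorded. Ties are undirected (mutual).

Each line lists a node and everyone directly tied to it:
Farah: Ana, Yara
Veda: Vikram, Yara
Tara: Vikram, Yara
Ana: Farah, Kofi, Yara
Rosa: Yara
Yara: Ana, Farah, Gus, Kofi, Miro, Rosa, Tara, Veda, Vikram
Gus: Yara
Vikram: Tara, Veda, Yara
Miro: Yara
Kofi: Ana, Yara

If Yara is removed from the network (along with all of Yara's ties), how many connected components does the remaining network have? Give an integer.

5

Without Yara, the remaining ties split the others into: {Ana, Farah, Kofi}; {Tara, Veda, Vikram}; {Gus}; {Miro}; {Rosa}.
That's 5 separate components.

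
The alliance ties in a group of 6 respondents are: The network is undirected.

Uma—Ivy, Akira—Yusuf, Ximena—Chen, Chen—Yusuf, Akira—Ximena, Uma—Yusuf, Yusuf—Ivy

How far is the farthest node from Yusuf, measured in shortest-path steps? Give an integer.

2

Distances from Yusuf: Akira:1, Chen:1, Ivy:1, Uma:1, Ximena:2.
The largest is 2 (to Ximena), so the eccentricity of Yusuf is 2.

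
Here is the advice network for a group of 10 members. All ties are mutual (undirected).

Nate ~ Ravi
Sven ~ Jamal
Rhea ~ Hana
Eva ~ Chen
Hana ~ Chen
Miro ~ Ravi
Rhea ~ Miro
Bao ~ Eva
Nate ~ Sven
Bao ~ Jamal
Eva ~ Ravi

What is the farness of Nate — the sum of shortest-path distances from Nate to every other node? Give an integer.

Distances from Nate: Bao:3, Chen:3, Eva:2, Hana:4, Jamal:2, Miro:2, Ravi:1, Rhea:3, Sven:1.
Sum = 3 + 3 + 2 + 4 + 2 + 2 + 1 + 3 + 1 = 21.

21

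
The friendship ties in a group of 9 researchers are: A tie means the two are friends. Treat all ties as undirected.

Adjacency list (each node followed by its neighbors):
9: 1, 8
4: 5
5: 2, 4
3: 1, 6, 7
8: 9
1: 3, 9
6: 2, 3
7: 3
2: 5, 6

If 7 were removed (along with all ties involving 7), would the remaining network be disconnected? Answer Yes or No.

Even without 7, every remaining node can still reach every other (the residual graph is connected), so 7 is not a cut vertex.

No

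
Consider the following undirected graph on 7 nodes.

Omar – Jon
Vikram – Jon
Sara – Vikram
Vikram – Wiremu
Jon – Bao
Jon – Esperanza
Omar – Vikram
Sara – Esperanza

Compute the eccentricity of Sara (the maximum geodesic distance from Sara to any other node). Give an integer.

Distances from Sara: Bao:3, Esperanza:1, Jon:2, Omar:2, Vikram:1, Wiremu:2.
The largest is 3 (to Bao), so the eccentricity of Sara is 3.

3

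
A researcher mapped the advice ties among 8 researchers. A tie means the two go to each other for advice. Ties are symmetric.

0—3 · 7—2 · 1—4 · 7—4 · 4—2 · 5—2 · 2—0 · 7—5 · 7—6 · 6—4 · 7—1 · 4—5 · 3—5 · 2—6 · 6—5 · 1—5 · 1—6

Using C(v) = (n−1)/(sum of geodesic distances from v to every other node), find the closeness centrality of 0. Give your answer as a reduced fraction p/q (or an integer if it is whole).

Distances from 0: 1:3, 2:1, 3:1, 4:2, 5:2, 6:2, 7:2. Sum = 13.
n = 8, so closeness = 7/13.

7/13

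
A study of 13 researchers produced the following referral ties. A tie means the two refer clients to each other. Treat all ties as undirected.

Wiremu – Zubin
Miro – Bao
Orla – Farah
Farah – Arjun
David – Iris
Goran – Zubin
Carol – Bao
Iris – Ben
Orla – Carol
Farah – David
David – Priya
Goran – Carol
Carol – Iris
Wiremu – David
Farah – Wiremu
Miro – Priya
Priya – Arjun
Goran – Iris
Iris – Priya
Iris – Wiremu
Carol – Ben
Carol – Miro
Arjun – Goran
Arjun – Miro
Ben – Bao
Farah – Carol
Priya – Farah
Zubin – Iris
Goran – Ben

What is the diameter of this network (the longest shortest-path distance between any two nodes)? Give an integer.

Eccentricity of each node (its greatest distance to any other): Arjun:2, Bao:3, Ben:2, Carol:2, David:3, Farah:2, Goran:2, Iris:2, Miro:3, Orla:3, Priya:2, Wiremu:3, Zubin:3.
The maximum eccentricity is 3, realized for instance by the pair Zubin–Orla via Zubin – Goran – Carol – Orla. So the diameter is 3.

3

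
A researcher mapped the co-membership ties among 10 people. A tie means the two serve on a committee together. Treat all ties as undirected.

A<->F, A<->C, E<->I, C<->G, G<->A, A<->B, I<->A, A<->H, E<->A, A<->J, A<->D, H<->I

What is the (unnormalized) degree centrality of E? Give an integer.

2

E is directly tied to A and I. That is 2 neighbors, so the degree of E is 2.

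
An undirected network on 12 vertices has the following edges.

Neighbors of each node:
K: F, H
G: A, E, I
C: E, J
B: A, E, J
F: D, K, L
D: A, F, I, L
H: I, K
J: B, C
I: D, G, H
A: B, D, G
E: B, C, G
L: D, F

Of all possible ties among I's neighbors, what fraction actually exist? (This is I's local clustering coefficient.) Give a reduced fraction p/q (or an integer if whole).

0

I's neighbors: D, G, and H (k = 3).
Possible neighbor pairs: C(3,2) = 3. Edges among them: none → e = 0.
Clustering(I) = 0/3 = 0.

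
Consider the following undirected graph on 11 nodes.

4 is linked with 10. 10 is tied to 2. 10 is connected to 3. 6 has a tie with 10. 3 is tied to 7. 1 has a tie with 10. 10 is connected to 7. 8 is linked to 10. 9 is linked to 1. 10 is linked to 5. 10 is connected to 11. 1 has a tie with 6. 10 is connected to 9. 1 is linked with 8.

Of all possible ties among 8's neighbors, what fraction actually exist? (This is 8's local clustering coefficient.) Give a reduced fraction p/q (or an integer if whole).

8's neighbors: 1 and 10 (k = 2).
Possible neighbor pairs: C(2,2) = 1. Edges among them: 1–10 → e = 1.
Clustering(8) = 1/1.

1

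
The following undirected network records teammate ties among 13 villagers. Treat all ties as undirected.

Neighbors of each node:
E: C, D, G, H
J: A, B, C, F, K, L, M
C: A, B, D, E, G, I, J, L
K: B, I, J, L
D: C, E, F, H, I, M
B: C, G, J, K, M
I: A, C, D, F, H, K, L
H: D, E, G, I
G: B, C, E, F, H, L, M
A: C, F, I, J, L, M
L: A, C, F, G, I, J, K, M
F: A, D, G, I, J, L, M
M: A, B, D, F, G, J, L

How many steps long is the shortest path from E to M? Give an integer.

2

One shortest route is E – G – M, which uses 2 edges, and E and M are not directly tied, so nothing shorter exists. So d(E,M) = 2.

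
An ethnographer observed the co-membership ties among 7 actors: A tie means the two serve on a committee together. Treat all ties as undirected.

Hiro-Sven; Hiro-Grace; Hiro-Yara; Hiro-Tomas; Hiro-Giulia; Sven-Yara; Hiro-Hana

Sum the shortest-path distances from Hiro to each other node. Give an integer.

6

Distances from Hiro: Giulia:1, Grace:1, Hana:1, Sven:1, Tomas:1, Yara:1.
Sum = 1 + 1 + 1 + 1 + 1 + 1 = 6.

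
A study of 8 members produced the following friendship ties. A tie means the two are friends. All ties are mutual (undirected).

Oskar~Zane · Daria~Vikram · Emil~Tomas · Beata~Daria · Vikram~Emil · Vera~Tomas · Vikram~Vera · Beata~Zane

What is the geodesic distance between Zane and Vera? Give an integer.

4

One shortest route is Zane – Beata – Daria – Vikram – Vera, which uses 4 edges, and at distance 3 from Zane we only reach {Vikram}, which does not include Vera. So d(Zane,Vera) = 4.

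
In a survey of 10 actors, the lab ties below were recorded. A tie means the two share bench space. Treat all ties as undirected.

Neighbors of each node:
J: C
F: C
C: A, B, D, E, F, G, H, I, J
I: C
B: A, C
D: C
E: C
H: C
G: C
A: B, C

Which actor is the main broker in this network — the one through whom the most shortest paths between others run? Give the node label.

C

Unnormalized betweenness of each node: A:0, B:0, C:35, D:0, E:0, F:0, G:0, H:0, I:0, J:0.
C has the largest value, 35, making it the main broker — the node through which the most shortest paths run.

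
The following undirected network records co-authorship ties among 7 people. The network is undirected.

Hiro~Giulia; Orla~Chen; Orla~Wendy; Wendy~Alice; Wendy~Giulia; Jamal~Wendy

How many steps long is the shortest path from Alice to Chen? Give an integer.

One shortest route is Alice – Wendy – Orla – Chen, which uses 3 edges, and at distance 2 from Alice we only reach {Giulia, Jamal, Orla}, which does not include Chen. So d(Alice,Chen) = 3.

3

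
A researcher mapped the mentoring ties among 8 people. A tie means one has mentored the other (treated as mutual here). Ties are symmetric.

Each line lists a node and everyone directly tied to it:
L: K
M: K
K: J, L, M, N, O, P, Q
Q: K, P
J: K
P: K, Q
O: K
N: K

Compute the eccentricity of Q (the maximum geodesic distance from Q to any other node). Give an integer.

2

Distances from Q: J:2, K:1, L:2, M:2, N:2, O:2, P:1.
The largest is 2 (to O, L, N, M, and J), so the eccentricity of Q is 2.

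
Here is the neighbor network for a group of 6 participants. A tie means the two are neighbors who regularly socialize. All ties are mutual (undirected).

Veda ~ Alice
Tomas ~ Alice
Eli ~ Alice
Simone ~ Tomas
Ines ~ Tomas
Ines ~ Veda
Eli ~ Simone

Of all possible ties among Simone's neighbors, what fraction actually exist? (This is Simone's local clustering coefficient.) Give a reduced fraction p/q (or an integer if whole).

Simone's neighbors: Eli and Tomas (k = 2).
Possible neighbor pairs: C(2,2) = 1. Edges among them: none → e = 0.
Clustering(Simone) = 0/1.

0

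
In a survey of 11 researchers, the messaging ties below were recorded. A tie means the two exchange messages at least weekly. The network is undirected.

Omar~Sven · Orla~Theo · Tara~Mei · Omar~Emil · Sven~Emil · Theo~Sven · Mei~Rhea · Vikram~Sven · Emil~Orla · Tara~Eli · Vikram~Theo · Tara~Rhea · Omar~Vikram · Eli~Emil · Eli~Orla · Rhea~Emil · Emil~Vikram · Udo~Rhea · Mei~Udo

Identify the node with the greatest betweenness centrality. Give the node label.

Unnormalized betweenness of each node: Eli:19/4, Emil:277/12, Mei:5/6, Omar:0, Orla:7/2, Rhea:173/12, Sven:7/4, Tara:35/12, Theo:1, Udo:0, Vikram:7/4.
Emil has the largest value, 277/12, making it the main broker — the node through which the most shortest paths run.

Emil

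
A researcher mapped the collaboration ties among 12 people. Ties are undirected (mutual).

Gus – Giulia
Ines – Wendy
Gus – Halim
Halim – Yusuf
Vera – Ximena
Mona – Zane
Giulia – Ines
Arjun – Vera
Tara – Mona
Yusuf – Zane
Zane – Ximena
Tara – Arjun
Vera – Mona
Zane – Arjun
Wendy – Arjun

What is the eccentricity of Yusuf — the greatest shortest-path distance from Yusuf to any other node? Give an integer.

Distances from Yusuf: Arjun:2, Giulia:3, Gus:2, Halim:1, Ines:4, Mona:2, Tara:3, Vera:3, Wendy:3, Ximena:2, Zane:1.
The largest is 4 (to Ines), so the eccentricity of Yusuf is 4.

4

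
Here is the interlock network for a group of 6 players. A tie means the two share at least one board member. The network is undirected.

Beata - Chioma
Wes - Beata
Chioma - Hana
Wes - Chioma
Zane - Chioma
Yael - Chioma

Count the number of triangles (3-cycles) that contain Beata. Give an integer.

1

Beata's neighbors: Chioma and Wes.
Neighbor pairs that are themselves tied: Beata–Chioma–Wes. Each forms one triangle with Beata, for 1 in total.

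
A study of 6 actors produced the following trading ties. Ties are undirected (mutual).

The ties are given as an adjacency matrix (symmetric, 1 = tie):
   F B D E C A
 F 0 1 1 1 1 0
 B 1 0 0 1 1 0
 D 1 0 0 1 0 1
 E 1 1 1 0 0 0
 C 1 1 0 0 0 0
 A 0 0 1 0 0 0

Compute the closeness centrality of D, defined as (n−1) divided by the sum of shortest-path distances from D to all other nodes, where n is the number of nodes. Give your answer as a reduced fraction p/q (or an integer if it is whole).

5/7

Distances from D: A:1, B:2, C:2, E:1, F:1. Sum = 7.
n = 6, so closeness = 5/7.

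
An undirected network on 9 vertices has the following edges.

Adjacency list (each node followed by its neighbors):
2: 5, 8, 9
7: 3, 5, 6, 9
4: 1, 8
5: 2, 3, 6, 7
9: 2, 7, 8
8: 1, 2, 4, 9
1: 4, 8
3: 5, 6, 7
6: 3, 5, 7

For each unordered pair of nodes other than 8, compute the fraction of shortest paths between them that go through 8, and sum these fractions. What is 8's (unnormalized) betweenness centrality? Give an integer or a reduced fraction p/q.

Pairs whose geodesics pass through 8 — 6–1: 2/2; 6–4: 2/2; 7–1: 1; 7–4: 1; 5–1: 1; 5–4: 1; 3–1: 2/2; 3–4: 2/2; 1–9: 1; 1–2: 1; 9–4: 1; 4–2: 1.
All other pairs contribute 0.
Summing the contributions gives betweenness(8) = 12.

12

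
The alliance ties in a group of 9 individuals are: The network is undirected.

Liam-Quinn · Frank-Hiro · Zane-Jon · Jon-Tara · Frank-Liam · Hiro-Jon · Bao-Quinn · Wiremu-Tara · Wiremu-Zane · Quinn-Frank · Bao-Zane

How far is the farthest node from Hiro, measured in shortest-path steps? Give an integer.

Distances from Hiro: Bao:3, Frank:1, Jon:1, Liam:2, Quinn:2, Tara:2, Wiremu:3, Zane:2.
The largest is 3 (to Bao and Wiremu), so the eccentricity of Hiro is 3.

3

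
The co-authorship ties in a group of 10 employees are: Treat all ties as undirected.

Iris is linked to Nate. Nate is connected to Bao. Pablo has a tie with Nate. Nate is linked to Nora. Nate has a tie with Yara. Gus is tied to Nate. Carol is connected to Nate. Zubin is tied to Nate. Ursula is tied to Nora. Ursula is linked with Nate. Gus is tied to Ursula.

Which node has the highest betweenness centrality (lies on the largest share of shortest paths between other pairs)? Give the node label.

Nate

Unnormalized betweenness of each node: Bao:0, Carol:0, Gus:0, Iris:0, Nate:67/2, Nora:0, Pablo:0, Ursula:1/2, Yara:0, Zubin:0.
Nate has the largest value, 67/2, making it the main broker — the node through which the most shortest paths run.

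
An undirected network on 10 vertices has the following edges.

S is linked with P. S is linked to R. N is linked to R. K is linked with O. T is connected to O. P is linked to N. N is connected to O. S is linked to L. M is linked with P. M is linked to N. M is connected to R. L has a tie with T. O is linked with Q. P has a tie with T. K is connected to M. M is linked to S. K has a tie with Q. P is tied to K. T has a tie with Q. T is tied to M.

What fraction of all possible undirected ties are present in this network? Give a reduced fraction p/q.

4/9

There are 20 edges and 10 nodes, so the maximum possible is C(10,2) = 45.
Density = 20/45 = 4/9.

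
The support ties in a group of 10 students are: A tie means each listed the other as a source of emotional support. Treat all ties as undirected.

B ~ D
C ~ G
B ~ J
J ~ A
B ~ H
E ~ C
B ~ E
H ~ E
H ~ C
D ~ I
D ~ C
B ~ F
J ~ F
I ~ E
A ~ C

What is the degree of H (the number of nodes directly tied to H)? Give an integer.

3

H is directly tied to B, C, and E. That is 3 neighbors, so the degree of H is 3.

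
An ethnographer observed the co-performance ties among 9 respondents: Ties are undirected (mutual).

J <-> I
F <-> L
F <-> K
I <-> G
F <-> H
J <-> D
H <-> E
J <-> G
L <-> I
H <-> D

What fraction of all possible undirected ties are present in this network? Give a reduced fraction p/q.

There are 10 edges and 9 nodes, so the maximum possible is C(9,2) = 36.
Density = 10/36 = 5/18.

5/18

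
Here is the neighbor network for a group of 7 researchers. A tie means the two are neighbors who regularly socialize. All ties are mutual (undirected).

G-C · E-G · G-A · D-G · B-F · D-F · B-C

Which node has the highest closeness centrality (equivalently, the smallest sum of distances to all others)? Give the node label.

G

Farness (sum of distances to all others) for each node — A:13, B:12, C:10, D:10, E:13, F:12, G:8.
The smallest farness is 8, for G, so G has the highest closeness.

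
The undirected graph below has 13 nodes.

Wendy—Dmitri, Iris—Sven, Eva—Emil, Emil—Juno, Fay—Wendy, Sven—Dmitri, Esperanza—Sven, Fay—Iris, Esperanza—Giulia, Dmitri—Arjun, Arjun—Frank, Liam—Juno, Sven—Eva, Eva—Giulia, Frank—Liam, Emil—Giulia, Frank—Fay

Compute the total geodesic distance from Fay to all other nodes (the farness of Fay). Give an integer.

28

Distances from Fay: Arjun:2, Dmitri:2, Emil:4, Esperanza:3, Eva:3, Frank:1, Giulia:4, Iris:1, Juno:3, Liam:2, Sven:2, Wendy:1.
Sum = 2 + 2 + 4 + 3 + 3 + 1 + 4 + 1 + 3 + 2 + 2 + 1 = 28.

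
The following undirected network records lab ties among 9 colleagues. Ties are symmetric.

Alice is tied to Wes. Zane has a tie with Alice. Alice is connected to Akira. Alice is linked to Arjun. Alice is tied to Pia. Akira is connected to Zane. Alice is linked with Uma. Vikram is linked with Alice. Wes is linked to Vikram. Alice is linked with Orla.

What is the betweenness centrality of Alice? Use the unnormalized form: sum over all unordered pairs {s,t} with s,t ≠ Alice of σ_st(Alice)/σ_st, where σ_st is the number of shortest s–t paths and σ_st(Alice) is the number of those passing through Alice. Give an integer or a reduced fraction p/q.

Pairs whose geodesics pass through Alice — Wes–Pia: 1; Wes–Orla: 1; Wes–Zane: 1; Wes–Arjun: 1; Wes–Akira: 1; Wes–Uma: 1; Pia–Orla: 1; Pia–Zane: 1; Pia–Arjun: 1; Pia–Akira: 1; Pia–Vikram: 1; Pia–Uma: 1; Orla–Zane: 1; Orla–Arjun: 1 … (+12 more pairs).
All other pairs contribute 0.
Summing the contributions gives betweenness(Alice) = 26.

26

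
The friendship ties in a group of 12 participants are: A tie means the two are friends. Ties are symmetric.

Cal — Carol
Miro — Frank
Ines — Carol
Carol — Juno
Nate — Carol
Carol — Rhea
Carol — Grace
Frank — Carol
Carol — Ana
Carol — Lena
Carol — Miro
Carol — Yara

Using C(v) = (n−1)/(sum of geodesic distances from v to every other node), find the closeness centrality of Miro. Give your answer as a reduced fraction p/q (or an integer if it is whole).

Distances from Miro: Ana:2, Cal:2, Carol:1, Frank:1, Grace:2, Ines:2, Juno:2, Lena:2, Nate:2, Rhea:2, Yara:2. Sum = 20.
n = 12, so closeness = 11/20.

11/20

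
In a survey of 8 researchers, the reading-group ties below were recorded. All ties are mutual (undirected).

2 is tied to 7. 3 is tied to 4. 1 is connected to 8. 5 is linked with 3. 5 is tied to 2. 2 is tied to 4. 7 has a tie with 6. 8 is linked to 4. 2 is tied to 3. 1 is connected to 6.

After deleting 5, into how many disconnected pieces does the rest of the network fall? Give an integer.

1

5's neighbors (2 and 3) remain reachable from one another through other ties, so the rest of the network stays in one piece.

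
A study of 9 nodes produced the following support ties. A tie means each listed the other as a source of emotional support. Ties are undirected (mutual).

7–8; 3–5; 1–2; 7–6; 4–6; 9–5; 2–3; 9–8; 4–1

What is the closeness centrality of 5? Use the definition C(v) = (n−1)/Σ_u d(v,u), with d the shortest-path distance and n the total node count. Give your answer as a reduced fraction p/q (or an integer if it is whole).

Distances from 5: 1:3, 2:2, 3:1, 4:4, 6:4, 7:3, 8:2, 9:1. Sum = 20.
n = 9, so closeness = 8/20 = 2/5.

2/5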